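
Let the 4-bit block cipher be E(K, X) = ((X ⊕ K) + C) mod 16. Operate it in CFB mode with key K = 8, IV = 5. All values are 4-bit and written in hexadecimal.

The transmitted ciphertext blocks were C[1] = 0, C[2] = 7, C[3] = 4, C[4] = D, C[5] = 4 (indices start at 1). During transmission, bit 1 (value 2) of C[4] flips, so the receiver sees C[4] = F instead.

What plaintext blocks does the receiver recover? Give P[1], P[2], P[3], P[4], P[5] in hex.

P[1] = 9, P[2] = 3, P[3] = F, P[4] = 7, P[5] = 7

CFB decryption: P_i = C_i ⊕ E(K, C_{i−1}), with C_{0} = IV.
Only C[4] changed, to F. In CFB, a change in C_i flips the same bit in P_i and garbles P_{i+1}. Decrypting the received ciphertext:
P[1]: E(K, 5) = 9; 0 ⊕ 9 = 9.
P[2]: E(K, 0) = 4; 7 ⊕ 4 = 3.
P[3]: E(K, 7) = B; 4 ⊕ B = F.
P[4]: E(K, 4) = 8; F ⊕ 8 = 7.
P[5]: E(K, F) = 3; 4 ⊕ 3 = 7.
Blocks that differ from the original plaintext: P[4], P[5].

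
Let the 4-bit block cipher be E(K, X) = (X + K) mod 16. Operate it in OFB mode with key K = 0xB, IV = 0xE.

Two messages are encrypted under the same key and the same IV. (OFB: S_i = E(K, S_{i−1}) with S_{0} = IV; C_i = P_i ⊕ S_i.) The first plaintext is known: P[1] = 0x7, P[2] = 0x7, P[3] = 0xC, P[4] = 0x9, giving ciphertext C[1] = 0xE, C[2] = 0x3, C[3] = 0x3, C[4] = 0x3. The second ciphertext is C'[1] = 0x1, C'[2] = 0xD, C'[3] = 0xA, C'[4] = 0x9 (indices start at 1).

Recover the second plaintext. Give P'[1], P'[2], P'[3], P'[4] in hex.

P'[1] = 0x8, P'[2] = 0x9, P'[3] = 0x5, P'[4] = 0x3

In OFB with a reused IV, both messages share the same keystream S_i, so C_i ⊕ C'_i = P_i ⊕ P'_i and thus P'_i = P_i ⊕ C_i ⊕ C'_i.
P'[1]: 0x7 ⊕ 0xE ⊕ 0x1 = 0x8.
P'[2]: 0x7 ⊕ 0x3 ⊕ 0xD = 0x9.
P'[3]: 0xC ⊕ 0x3 ⊕ 0xA = 0x5.
P'[4]: 0x9 ⊕ 0x3 ⊕ 0x9 = 0x3.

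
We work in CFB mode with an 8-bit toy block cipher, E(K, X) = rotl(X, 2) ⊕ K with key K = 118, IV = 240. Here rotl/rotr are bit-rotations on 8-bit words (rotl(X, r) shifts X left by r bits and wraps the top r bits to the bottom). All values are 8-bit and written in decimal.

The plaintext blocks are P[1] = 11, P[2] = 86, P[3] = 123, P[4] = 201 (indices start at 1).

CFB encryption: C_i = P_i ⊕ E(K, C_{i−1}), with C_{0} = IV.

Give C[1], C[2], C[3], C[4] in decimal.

C[1]: E(K, 240) = 181; 11 ⊕ 181 = 190.
C[2]: E(K, 190) = 140; 86 ⊕ 140 = 218.
C[3]: E(K, 218) = 29; 123 ⊕ 29 = 102.
C[4]: E(K, 102) = 239; 201 ⊕ 239 = 38.

C[1] = 190, C[2] = 218, C[3] = 102, C[4] = 38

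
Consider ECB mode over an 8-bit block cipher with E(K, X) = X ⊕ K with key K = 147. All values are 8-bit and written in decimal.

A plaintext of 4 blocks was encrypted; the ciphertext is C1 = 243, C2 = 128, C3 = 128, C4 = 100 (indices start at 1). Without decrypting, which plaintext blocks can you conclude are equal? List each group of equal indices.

ECB encrypts each block independently with the same key, so equal ciphertext blocks imply equal plaintext blocks.
C2 = C3 = 128, so P2 = P3.

P2 = P3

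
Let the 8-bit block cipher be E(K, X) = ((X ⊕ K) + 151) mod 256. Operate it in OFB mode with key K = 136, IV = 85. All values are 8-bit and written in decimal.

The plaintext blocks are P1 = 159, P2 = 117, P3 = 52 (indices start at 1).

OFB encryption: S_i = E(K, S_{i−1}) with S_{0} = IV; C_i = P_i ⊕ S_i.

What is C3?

C1: S = E(K, 85) = 116; 159 ⊕ 116 = 235.
C2: S = E(K, 116) = 147; 117 ⊕ 147 = 230.
C3: S = E(K, 147) = 178; 52 ⊕ 178 = 134.

C3 = 134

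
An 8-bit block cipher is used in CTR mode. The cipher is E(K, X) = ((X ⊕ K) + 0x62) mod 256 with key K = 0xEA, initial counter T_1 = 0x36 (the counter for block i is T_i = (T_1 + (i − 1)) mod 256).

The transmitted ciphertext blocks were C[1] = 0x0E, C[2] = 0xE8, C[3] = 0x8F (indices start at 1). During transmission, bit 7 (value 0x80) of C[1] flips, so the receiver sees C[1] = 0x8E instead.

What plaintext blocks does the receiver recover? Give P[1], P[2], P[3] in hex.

CTR decryption: S_i = E(K, T_i) where T_i is the counter for block i; P_i = C_i ⊕ S_i.
Only C[1] changed, to 0x8E. In CTR, a change in C_i flips the same bit in P_i only; the keystream is unaffected. Decrypting the received ciphertext:
P[1]: T = 0x36, S = E(K, T) = 0x3E; 0x8E ⊕ 0x3E = 0xB0.
P[2]: T = 0x37, S = E(K, T) = 0x3F; 0xE8 ⊕ 0x3F = 0xD7.
P[3]: T = 0x38, S = E(K, T) = 0x34; 0x8F ⊕ 0x34 = 0xBB.
Blocks that differ from the original plaintext: P[1].

P[1] = 0xB0, P[2] = 0xD7, P[3] = 0xBB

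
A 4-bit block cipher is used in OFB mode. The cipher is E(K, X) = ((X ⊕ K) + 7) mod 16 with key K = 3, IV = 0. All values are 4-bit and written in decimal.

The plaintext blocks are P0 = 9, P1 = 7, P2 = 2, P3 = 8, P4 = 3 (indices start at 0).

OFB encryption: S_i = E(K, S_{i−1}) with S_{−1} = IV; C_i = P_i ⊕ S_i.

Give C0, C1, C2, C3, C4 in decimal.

C0 = 3, C1 = 7, C2 = 8, C3 = 8, C4 = 9

C0: S = E(K, 0) = 10; 9 ⊕ 10 = 3.
C1: S = E(K, 10) = 0; 7 ⊕ 0 = 7.
C2: S = E(K, 0) = 10; 2 ⊕ 10 = 8.
C3: S = E(K, 10) = 0; 8 ⊕ 0 = 8.
C4: S = E(K, 0) = 10; 3 ⊕ 10 = 9.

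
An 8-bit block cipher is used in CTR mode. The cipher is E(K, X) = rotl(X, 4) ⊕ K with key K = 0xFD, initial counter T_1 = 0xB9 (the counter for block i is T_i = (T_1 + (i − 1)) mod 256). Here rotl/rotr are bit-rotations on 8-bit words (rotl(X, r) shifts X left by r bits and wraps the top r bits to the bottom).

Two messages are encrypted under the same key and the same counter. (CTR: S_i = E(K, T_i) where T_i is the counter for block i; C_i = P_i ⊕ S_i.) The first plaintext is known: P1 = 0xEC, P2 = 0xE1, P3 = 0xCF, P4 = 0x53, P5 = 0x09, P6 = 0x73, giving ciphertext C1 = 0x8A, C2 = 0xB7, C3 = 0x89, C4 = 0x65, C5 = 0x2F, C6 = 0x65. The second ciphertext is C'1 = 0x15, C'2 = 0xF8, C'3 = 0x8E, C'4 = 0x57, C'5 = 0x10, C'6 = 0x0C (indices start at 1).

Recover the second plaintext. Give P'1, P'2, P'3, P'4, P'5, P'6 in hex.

In CTR with a reused counter, both messages share the same keystream S_i, so C_i ⊕ C'_i = P_i ⊕ P'_i and thus P'_i = P_i ⊕ C_i ⊕ C'_i.
P'1: 0xEC ⊕ 0x8A ⊕ 0x15 = 0x73.
P'2: 0xE1 ⊕ 0xB7 ⊕ 0xF8 = 0xAE.
P'3: 0xCF ⊕ 0x89 ⊕ 0x8E = 0xC8.
P'4: 0x53 ⊕ 0x65 ⊕ 0x57 = 0x61.
P'5: 0x09 ⊕ 0x2F ⊕ 0x10 = 0x36.
P'6: 0x73 ⊕ 0x65 ⊕ 0x0C = 0x1A.

P'1 = 0x73, P'2 = 0xAE, P'3 = 0xC8, P'4 = 0x61, P'5 = 0x36, P'6 = 0x1A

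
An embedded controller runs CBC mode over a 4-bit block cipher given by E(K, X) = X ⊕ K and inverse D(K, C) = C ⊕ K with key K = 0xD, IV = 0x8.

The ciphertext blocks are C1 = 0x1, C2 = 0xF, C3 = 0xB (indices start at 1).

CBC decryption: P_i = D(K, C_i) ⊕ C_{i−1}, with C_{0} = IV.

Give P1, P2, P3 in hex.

P1 = 0x4, P2 = 0x3, P3 = 0x9

P1: D(K, 0x1) = 0xC; 0xC ⊕ 0x8 = 0x4.
P2: D(K, 0xF) = 0x2; 0x2 ⊕ 0x1 = 0x3.
P3: D(K, 0xB) = 0x6; 0x6 ⊕ 0xF = 0x9.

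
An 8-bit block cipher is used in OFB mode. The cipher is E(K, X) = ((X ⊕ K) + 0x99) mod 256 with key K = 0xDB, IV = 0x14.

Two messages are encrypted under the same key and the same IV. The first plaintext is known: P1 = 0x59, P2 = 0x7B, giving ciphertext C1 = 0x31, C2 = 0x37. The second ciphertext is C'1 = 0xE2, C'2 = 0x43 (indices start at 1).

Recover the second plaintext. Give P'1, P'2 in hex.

P'1 = 0x8A, P'2 = 0x0F

In OFB with a reused IV, both messages share the same keystream S_i, so C_i ⊕ C'_i = P_i ⊕ P'_i and thus P'_i = P_i ⊕ C_i ⊕ C'_i.
P'1: 0x59 ⊕ 0x31 ⊕ 0xE2 = 0x8A.
P'2: 0x7B ⊕ 0x37 ⊕ 0x43 = 0x0F.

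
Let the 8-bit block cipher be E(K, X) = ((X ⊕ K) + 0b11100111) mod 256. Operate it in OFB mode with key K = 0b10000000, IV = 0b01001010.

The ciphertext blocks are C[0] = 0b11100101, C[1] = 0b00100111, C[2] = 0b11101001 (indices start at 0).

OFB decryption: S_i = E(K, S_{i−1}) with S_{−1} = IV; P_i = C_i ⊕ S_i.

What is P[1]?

P[1] = 0b00111111

P[0]: S = E(K, 0b01001010) = 0b10110001; 0b11100101 ⊕ 0b10110001 = 0b01010100.
P[1]: S = E(K, 0b10110001) = 0b00011000; 0b00100111 ⊕ 0b00011000 = 0b00111111.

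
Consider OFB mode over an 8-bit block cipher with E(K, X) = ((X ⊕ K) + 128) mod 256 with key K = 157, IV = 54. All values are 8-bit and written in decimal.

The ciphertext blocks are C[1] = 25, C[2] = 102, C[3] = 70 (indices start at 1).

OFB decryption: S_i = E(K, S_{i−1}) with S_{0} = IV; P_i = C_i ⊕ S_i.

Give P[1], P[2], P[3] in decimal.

P[1]: S = E(K, 54) = 43; 25 ⊕ 43 = 50.
P[2]: S = E(K, 43) = 54; 102 ⊕ 54 = 80.
P[3]: S = E(K, 54) = 43; 70 ⊕ 43 = 109.

P[1] = 50, P[2] = 80, P[3] = 109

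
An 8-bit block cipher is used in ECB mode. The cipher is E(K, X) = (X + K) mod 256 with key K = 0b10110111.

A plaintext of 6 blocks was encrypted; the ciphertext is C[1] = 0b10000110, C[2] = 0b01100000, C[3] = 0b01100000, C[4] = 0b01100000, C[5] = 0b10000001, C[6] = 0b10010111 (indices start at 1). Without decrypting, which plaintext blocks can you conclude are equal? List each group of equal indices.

ECB encrypts each block independently with the same key, so equal ciphertext blocks imply equal plaintext blocks.
C[2] = C[3] = C[4] = 0b01100000, so P[2] = P[3] = P[4].

P[2] = P[3] = P[4]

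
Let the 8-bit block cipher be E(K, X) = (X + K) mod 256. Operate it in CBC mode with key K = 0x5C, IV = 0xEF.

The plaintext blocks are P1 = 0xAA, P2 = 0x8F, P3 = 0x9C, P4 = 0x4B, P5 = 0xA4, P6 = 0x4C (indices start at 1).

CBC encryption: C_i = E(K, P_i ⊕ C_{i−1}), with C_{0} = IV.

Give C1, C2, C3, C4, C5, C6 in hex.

C1: P1 ⊕ 0xEF = 0x45; E(K, 0x45) = 0xA1.
C2: P2 ⊕ 0xA1 = 0x2E; E(K, 0x2E) = 0x8A.
C3: P3 ⊕ 0x8A = 0x16; E(K, 0x16) = 0x72.
C4: P4 ⊕ 0x72 = 0x39; E(K, 0x39) = 0x95.
C5: P5 ⊕ 0x95 = 0x31; E(K, 0x31) = 0x8D.
C6: P6 ⊕ 0x8D = 0xC1; E(K, 0xC1) = 0x1D.

C1 = 0xA1, C2 = 0x8A, C3 = 0x72, C4 = 0x95, C5 = 0x8D, C6 = 0x1D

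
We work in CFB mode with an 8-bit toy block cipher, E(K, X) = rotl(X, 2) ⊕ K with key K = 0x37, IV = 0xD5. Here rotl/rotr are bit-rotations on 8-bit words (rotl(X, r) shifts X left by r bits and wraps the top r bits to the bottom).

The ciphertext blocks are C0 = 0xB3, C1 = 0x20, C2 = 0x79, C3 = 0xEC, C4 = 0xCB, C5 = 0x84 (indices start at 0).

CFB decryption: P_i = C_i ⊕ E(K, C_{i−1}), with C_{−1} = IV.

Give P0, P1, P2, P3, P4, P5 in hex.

P0 = 0xD3, P1 = 0xD9, P2 = 0xCE, P3 = 0x3E, P4 = 0x4F, P5 = 0x9C

P0: E(K, 0xD5) = 0x60; 0xB3 ⊕ 0x60 = 0xD3.
P1: E(K, 0xB3) = 0xF9; 0x20 ⊕ 0xF9 = 0xD9.
P2: E(K, 0x20) = 0xB7; 0x79 ⊕ 0xB7 = 0xCE.
P3: E(K, 0x79) = 0xD2; 0xEC ⊕ 0xD2 = 0x3E.
P4: E(K, 0xEC) = 0x84; 0xCB ⊕ 0x84 = 0x4F.
P5: E(K, 0xCB) = 0x18; 0x84 ⊕ 0x18 = 0x9C.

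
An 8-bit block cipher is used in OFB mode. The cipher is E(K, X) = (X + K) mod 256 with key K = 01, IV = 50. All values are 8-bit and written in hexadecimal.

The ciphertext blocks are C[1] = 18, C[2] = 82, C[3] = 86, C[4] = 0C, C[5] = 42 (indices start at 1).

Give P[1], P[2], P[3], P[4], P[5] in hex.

OFB decryption: S_i = E(K, S_{i−1}) with S_{0} = IV; P_i = C_i ⊕ S_i.
P[1]: S = E(K, 50) = 51; 18 ⊕ 51 = 49.
P[2]: S = E(K, 51) = 52; 82 ⊕ 52 = D0.
P[3]: S = E(K, 52) = 53; 86 ⊕ 53 = D5.
P[4]: S = E(K, 53) = 54; 0C ⊕ 54 = 58.
P[5]: S = E(K, 54) = 55; 42 ⊕ 55 = 17.

P[1] = 49, P[2] = D0, P[3] = D5, P[4] = 58, P[5] = 17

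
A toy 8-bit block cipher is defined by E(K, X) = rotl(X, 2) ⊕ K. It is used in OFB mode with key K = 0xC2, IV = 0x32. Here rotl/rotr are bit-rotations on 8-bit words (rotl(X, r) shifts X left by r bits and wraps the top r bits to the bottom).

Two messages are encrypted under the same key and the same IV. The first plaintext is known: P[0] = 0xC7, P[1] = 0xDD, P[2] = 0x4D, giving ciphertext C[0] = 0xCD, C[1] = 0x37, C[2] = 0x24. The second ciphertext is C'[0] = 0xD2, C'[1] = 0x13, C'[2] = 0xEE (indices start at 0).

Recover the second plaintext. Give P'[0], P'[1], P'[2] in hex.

In OFB with a reused IV, both messages share the same keystream S_i, so C_i ⊕ C'_i = P_i ⊕ P'_i and thus P'_i = P_i ⊕ C_i ⊕ C'_i.
P'[0]: 0xC7 ⊕ 0xCD ⊕ 0xD2 = 0xD8.
P'[1]: 0xDD ⊕ 0x37 ⊕ 0x13 = 0xF9.
P'[2]: 0x4D ⊕ 0x24 ⊕ 0xEE = 0x87.

P'[0] = 0xD8, P'[1] = 0xF9, P'[2] = 0x87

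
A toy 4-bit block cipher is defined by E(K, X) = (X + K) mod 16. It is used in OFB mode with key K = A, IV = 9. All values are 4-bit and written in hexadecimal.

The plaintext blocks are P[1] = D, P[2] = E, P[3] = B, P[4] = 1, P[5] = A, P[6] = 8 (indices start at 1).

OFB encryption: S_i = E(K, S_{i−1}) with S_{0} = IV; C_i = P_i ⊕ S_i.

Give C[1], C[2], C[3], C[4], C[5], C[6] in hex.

C[1] = E, C[2] = 3, C[3] = C, C[4] = 0, C[5] = 1, C[6] = D

C[1]: S = E(K, 9) = 3; D ⊕ 3 = E.
C[2]: S = E(K, 3) = D; E ⊕ D = 3.
C[3]: S = E(K, D) = 7; B ⊕ 7 = C.
C[4]: S = E(K, 7) = 1; 1 ⊕ 1 = 0.
C[5]: S = E(K, 1) = B; A ⊕ B = 1.
C[6]: S = E(K, B) = 5; 8 ⊕ 5 = D.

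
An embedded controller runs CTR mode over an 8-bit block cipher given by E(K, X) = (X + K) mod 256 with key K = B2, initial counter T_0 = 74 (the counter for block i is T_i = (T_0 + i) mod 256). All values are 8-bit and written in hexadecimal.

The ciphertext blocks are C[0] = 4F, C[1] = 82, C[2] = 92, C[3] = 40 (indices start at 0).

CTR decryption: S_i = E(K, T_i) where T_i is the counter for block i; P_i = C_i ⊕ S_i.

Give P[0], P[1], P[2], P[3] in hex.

P[0]: T = 74, S = E(K, T) = 26; 4F ⊕ 26 = 69.
P[1]: T = 75, S = E(K, T) = 27; 82 ⊕ 27 = A5.
P[2]: T = 76, S = E(K, T) = 28; 92 ⊕ 28 = BA.
P[3]: T = 77, S = E(K, T) = 29; 40 ⊕ 29 = 69.

P[0] = 69, P[1] = A5, P[2] = BA, P[3] = 69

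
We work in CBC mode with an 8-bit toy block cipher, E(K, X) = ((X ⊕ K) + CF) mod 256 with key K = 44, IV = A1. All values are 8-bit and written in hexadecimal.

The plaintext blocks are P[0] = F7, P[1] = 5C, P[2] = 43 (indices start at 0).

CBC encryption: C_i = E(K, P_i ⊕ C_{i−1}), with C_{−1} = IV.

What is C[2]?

C[2] = 9E

C[0]: P[0] ⊕ A1 = 56; E(K, 56) = E1.
C[1]: P[1] ⊕ E1 = BD; E(K, BD) = C8.
C[2]: P[2] ⊕ C8 = 8B; E(K, 8B) = 9E.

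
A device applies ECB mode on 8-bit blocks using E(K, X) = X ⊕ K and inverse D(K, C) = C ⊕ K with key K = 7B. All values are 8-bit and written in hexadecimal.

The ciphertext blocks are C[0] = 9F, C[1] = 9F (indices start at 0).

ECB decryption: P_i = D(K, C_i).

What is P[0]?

P[0] = E4

P[0]: D(K, 9F) = E4.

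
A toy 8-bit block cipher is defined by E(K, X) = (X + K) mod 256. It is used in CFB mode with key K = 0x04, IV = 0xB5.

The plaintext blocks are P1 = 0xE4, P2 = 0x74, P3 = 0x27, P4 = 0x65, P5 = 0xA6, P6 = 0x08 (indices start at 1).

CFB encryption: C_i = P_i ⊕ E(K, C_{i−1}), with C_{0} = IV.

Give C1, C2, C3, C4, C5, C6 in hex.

C1: E(K, 0xB5) = 0xB9; 0xE4 ⊕ 0xB9 = 0x5D.
C2: E(K, 0x5D) = 0x61; 0x74 ⊕ 0x61 = 0x15.
C3: E(K, 0x15) = 0x19; 0x27 ⊕ 0x19 = 0x3E.
C4: E(K, 0x3E) = 0x42; 0x65 ⊕ 0x42 = 0x27.
C5: E(K, 0x27) = 0x2B; 0xA6 ⊕ 0x2B = 0x8D.
C6: E(K, 0x8D) = 0x91; 0x08 ⊕ 0x91 = 0x99.

C1 = 0x5D, C2 = 0x15, C3 = 0x3E, C4 = 0x27, C5 = 0x8D, C6 = 0x99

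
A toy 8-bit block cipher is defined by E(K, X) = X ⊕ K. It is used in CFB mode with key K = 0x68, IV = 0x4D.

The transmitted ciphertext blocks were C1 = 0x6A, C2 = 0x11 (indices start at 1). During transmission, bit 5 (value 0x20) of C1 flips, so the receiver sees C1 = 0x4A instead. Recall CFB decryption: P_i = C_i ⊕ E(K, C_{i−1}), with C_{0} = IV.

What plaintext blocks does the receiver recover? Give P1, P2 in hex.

P1 = 0x6F, P2 = 0x33

Only C1 changed, to 0x4A. In CFB, a change in C_i flips the same bit in P_i and garbles P_{i+1}. Decrypting the received ciphertext:
P1: E(K, 0x4D) = 0x25; 0x4A ⊕ 0x25 = 0x6F.
P2: E(K, 0x4A) = 0x22; 0x11 ⊕ 0x22 = 0x33.
Blocks that differ from the original plaintext: P1, P2.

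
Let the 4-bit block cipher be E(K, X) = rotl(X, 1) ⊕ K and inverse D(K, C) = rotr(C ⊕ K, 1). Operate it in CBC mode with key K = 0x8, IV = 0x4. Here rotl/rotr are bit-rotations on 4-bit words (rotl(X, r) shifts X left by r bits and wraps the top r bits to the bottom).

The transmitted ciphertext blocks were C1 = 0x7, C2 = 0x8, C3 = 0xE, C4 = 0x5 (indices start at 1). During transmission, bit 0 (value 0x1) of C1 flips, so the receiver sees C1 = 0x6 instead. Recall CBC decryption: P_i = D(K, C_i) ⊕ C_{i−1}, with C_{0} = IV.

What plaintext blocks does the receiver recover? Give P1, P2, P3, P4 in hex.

P1 = 0x3, P2 = 0x6, P3 = 0xB, P4 = 0x0

Only C1 changed, to 0x6. In CBC, a change in C_i garbles P_i and flips the same bit in P_{i+1}. Decrypting the received ciphertext:
P1: D(K, 0x6) = 0x7; 0x7 ⊕ 0x4 = 0x3.
P2: D(K, 0x8) = 0x0; 0x0 ⊕ 0x6 = 0x6.
P3: D(K, 0xE) = 0x3; 0x3 ⊕ 0x8 = 0xB.
P4: D(K, 0x5) = 0xE; 0xE ⊕ 0xE = 0x0.
Blocks that differ from the original plaintext: P1, P2.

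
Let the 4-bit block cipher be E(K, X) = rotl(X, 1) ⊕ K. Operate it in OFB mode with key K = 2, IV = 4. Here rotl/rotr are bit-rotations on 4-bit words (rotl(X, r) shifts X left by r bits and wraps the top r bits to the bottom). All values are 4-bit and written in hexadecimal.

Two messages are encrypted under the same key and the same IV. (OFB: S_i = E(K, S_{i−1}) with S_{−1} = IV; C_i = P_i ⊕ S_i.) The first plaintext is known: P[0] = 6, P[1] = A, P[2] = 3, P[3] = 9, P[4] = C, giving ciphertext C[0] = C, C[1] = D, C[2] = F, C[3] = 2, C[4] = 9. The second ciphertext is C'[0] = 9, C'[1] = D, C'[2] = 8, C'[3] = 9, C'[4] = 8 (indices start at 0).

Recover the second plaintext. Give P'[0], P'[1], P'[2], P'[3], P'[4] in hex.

P'[0] = 3, P'[1] = A, P'[2] = 4, P'[3] = 2, P'[4] = D

In OFB with a reused IV, both messages share the same keystream S_i, so C_i ⊕ C'_i = P_i ⊕ P'_i and thus P'_i = P_i ⊕ C_i ⊕ C'_i.
P'[0]: 6 ⊕ C ⊕ 9 = 3.
P'[1]: A ⊕ D ⊕ D = A.
P'[2]: 3 ⊕ F ⊕ 8 = 4.
P'[3]: 9 ⊕ 2 ⊕ 9 = 2.
P'[4]: C ⊕ 9 ⊕ 8 = D.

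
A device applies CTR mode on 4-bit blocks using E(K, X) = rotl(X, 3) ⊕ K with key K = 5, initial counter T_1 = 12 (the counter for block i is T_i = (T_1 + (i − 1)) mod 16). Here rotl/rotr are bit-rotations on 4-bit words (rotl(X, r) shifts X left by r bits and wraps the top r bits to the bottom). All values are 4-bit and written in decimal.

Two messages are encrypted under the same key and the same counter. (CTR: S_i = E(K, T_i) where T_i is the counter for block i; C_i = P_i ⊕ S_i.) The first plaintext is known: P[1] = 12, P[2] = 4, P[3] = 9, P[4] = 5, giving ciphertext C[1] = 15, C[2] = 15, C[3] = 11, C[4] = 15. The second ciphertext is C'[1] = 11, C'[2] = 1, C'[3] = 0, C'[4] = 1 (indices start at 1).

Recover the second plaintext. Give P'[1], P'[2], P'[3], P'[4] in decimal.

P'[1] = 8, P'[2] = 10, P'[3] = 2, P'[4] = 11

In CTR with a reused counter, both messages share the same keystream S_i, so C_i ⊕ C'_i = P_i ⊕ P'_i and thus P'_i = P_i ⊕ C_i ⊕ C'_i.
P'[1]: 12 ⊕ 15 ⊕ 11 = 8.
P'[2]: 4 ⊕ 15 ⊕ 1 = 10.
P'[3]: 9 ⊕ 11 ⊕ 0 = 2.
P'[4]: 5 ⊕ 15 ⊕ 1 = 11.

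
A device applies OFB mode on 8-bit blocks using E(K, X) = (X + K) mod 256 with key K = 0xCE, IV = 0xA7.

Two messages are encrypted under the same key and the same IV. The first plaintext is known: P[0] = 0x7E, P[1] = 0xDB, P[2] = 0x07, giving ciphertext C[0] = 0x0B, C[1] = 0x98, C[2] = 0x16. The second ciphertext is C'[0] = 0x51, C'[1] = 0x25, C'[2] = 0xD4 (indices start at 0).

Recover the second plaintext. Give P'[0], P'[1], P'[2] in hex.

In OFB with a reused IV, both messages share the same keystream S_i, so C_i ⊕ C'_i = P_i ⊕ P'_i and thus P'_i = P_i ⊕ C_i ⊕ C'_i.
P'[0]: 0x7E ⊕ 0x0B ⊕ 0x51 = 0x24.
P'[1]: 0xDB ⊕ 0x98 ⊕ 0x25 = 0x66.
P'[2]: 0x07 ⊕ 0x16 ⊕ 0xD4 = 0xC5.

P'[0] = 0x24, P'[1] = 0x66, P'[2] = 0xC5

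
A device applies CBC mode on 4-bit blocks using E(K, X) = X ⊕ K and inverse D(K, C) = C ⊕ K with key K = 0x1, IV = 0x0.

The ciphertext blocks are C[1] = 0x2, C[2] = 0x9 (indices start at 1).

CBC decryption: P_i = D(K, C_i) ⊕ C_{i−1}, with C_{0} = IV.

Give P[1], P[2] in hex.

P[1]: D(K, 0x2) = 0x3; 0x3 ⊕ 0x0 = 0x3.
P[2]: D(K, 0x9) = 0x8; 0x8 ⊕ 0x2 = 0xA.

P[1] = 0x3, P[2] = 0xA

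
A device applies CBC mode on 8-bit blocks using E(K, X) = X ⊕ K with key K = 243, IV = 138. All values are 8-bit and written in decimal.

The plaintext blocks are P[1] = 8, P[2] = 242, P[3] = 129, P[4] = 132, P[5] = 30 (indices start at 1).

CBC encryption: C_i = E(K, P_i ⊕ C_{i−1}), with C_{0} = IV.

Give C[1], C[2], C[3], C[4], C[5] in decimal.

C[1] = 113, C[2] = 112, C[3] = 2, C[4] = 117, C[5] = 152

C[1]: P[1] ⊕ 138 = 130; E(K, 130) = 113.
C[2]: P[2] ⊕ 113 = 131; E(K, 131) = 112.
C[3]: P[3] ⊕ 112 = 241; E(K, 241) = 2.
C[4]: P[4] ⊕ 2 = 134; E(K, 134) = 117.
C[5]: P[5] ⊕ 117 = 107; E(K, 107) = 152.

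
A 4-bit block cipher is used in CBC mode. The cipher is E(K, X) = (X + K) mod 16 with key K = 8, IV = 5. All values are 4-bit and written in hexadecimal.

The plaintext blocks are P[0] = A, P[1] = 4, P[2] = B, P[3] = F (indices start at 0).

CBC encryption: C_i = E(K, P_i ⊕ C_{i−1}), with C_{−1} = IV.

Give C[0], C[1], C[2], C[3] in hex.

C[0] = 7, C[1] = B, C[2] = 8, C[3] = F

C[0]: P[0] ⊕ 5 = F; E(K, F) = 7.
C[1]: P[1] ⊕ 7 = 3; E(K, 3) = B.
C[2]: P[2] ⊕ B = 0; E(K, 0) = 8.
C[3]: P[3] ⊕ 8 = 7; E(K, 7) = F.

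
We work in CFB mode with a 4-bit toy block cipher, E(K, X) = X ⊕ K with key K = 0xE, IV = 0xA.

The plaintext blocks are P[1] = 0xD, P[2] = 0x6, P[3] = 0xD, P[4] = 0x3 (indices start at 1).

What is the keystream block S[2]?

CFB encryption: C_i = P_i ⊕ E(K, C_{i−1}), with C_{0} = IV.
C[1]: E(K, 0xA) = 0x4; 0xD ⊕ 0x4 = 0x9.
C[2]: E(K, 0x9) = 0x7; 0x6 ⊕ 0x7 = 0x1.
So S[2] = 0x7.

0x7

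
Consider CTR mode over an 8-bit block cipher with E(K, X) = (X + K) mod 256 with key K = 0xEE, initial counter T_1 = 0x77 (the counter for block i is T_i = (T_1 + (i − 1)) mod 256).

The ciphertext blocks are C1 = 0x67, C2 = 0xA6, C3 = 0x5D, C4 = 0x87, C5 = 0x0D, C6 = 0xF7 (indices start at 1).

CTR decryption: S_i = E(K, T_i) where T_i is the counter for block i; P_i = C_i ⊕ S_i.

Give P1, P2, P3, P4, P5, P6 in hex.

P1: T = 0x77, S = E(K, T) = 0x65; 0x67 ⊕ 0x65 = 0x02.
P2: T = 0x78, S = E(K, T) = 0x66; 0xA6 ⊕ 0x66 = 0xC0.
P3: T = 0x79, S = E(K, T) = 0x67; 0x5D ⊕ 0x67 = 0x3A.
P4: T = 0x7A, S = E(K, T) = 0x68; 0x87 ⊕ 0x68 = 0xEF.
P5: T = 0x7B, S = E(K, T) = 0x69; 0x0D ⊕ 0x69 = 0x64.
P6: T = 0x7C, S = E(K, T) = 0x6A; 0xF7 ⊕ 0x6A = 0x9D.

P1 = 0x02, P2 = 0xC0, P3 = 0x3A, P4 = 0xEF, P5 = 0x64, P6 = 0x9D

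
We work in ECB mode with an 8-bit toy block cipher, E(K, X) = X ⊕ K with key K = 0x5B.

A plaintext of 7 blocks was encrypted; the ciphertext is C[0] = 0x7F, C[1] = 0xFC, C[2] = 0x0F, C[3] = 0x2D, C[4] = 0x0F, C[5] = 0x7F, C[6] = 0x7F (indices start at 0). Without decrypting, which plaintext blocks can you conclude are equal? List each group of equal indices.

ECB encrypts each block independently with the same key, so equal ciphertext blocks imply equal plaintext blocks.
C[0] = C[5] = C[6] = 0x7F, so P[0] = P[5] = P[6].
C[2] = C[4] = 0x0F, so P[2] = P[4].

P[0] = P[5] = P[6]; P[2] = P[4]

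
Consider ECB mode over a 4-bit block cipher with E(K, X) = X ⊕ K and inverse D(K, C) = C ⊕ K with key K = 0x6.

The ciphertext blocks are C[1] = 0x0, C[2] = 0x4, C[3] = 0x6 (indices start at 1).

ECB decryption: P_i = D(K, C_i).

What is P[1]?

P[1]: D(K, 0x0) = 0x6.

P[1] = 0x6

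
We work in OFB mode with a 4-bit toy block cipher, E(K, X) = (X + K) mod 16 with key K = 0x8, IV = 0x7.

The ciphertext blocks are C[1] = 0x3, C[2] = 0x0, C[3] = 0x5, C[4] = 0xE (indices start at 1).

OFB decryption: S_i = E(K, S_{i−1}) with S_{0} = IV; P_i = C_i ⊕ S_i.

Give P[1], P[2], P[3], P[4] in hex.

P[1]: S = E(K, 0x7) = 0xF; 0x3 ⊕ 0xF = 0xC.
P[2]: S = E(K, 0xF) = 0x7; 0x0 ⊕ 0x7 = 0x7.
P[3]: S = E(K, 0x7) = 0xF; 0x5 ⊕ 0xF = 0xA.
P[4]: S = E(K, 0xF) = 0x7; 0xE ⊕ 0x7 = 0x9.

P[1] = 0xC, P[2] = 0x7, P[3] = 0xA, P[4] = 0x9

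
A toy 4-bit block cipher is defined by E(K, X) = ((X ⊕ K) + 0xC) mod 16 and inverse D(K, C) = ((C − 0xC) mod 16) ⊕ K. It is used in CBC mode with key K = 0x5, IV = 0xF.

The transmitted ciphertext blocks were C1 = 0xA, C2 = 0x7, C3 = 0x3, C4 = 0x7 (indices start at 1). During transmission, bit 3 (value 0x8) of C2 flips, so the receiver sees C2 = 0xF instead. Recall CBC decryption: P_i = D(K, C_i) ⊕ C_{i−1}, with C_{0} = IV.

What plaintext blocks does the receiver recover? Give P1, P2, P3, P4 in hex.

P1 = 0x4, P2 = 0xC, P3 = 0xD, P4 = 0xD

Only C2 changed, to 0xF. In CBC, a change in C_i garbles P_i and flips the same bit in P_{i+1}. Decrypting the received ciphertext:
P1: D(K, 0xA) = 0xB; 0xB ⊕ 0xF = 0x4.
P2: D(K, 0xF) = 0x6; 0x6 ⊕ 0xA = 0xC.
P3: D(K, 0x3) = 0x2; 0x2 ⊕ 0xF = 0xD.
P4: D(K, 0x7) = 0xE; 0xE ⊕ 0x3 = 0xD.
Blocks that differ from the original plaintext: P2, P3.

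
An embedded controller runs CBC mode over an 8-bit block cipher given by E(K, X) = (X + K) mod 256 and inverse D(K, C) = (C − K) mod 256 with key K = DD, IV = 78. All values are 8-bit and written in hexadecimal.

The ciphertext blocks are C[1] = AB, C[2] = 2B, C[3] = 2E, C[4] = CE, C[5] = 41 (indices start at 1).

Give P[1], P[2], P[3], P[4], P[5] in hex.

CBC decryption: P_i = D(K, C_i) ⊕ C_{i−1}, with C_{0} = IV.
P[1]: D(K, AB) = CE; CE ⊕ 78 = B6.
P[2]: D(K, 2B) = 4E; 4E ⊕ AB = E5.
P[3]: D(K, 2E) = 51; 51 ⊕ 2B = 7A.
P[4]: D(K, CE) = F1; F1 ⊕ 2E = DF.
P[5]: D(K, 41) = 64; 64 ⊕ CE = AA.

P[1] = B6, P[2] = E5, P[3] = 7A, P[4] = DF, P[5] = AA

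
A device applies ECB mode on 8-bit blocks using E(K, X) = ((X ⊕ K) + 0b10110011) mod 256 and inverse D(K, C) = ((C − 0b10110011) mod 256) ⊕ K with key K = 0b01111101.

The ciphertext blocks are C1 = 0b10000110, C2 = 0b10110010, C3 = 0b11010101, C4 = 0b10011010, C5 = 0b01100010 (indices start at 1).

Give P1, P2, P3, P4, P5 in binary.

P1 = 0b10101110, P2 = 0b10000010, P3 = 0b01011111, P4 = 0b10011010, P5 = 0b11010010

ECB decryption: P_i = D(K, C_i).
P1: D(K, 0b10000110) = 0b10101110.
P2: D(K, 0b10110010) = 0b10000010.
P3: D(K, 0b11010101) = 0b01011111.
P4: D(K, 0b10011010) = 0b10011010.
P5: D(K, 0b01100010) = 0b11010010.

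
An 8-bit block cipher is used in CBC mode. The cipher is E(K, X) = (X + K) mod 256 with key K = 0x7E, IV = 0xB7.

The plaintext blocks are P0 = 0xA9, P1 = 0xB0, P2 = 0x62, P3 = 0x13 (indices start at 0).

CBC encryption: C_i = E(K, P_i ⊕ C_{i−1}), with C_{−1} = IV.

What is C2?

C2 = 0x46

C0: P0 ⊕ 0xB7 = 0x1E; E(K, 0x1E) = 0x9C.
C1: P1 ⊕ 0x9C = 0x2C; E(K, 0x2C) = 0xAA.
C2: P2 ⊕ 0xAA = 0xC8; E(K, 0xC8) = 0x46.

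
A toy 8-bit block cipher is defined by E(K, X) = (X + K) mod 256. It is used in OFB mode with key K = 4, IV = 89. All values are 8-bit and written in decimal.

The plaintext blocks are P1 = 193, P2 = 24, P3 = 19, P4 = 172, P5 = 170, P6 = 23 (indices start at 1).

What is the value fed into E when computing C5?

OFB encryption: S_i = E(K, S_{i−1}) with S_{0} = IV; C_i = P_i ⊕ S_i.
C1: S = E(K, 89) = 93; 193 ⊕ 93 = 156.
C2: S = E(K, 93) = 97; 24 ⊕ 97 = 121.
C3: S = E(K, 97) = 101; 19 ⊕ 101 = 118.
C4: S = E(K, 101) = 105; 172 ⊕ 105 = 197.
C5: S = E(K, 105) = 109; 170 ⊕ 109 = 199.
So the input to E for block 5 is 105.

105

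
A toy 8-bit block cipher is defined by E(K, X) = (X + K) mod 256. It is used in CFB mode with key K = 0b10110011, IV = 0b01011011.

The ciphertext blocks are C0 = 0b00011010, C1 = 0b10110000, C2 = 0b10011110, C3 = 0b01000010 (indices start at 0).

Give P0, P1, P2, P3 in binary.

CFB decryption: P_i = C_i ⊕ E(K, C_{i−1}), with C_{−1} = IV.
P0: E(K, 0b01011011) = 0b00001110; 0b00011010 ⊕ 0b00001110 = 0b00010100.
P1: E(K, 0b00011010) = 0b11001101; 0b10110000 ⊕ 0b11001101 = 0b01111101.
P2: E(K, 0b10110000) = 0b01100011; 0b10011110 ⊕ 0b01100011 = 0b11111101.
P3: E(K, 0b10011110) = 0b01010001; 0b01000010 ⊕ 0b01010001 = 0b00010011.

P0 = 0b00010100, P1 = 0b01111101, P2 = 0b11111101, P3 = 0b00010011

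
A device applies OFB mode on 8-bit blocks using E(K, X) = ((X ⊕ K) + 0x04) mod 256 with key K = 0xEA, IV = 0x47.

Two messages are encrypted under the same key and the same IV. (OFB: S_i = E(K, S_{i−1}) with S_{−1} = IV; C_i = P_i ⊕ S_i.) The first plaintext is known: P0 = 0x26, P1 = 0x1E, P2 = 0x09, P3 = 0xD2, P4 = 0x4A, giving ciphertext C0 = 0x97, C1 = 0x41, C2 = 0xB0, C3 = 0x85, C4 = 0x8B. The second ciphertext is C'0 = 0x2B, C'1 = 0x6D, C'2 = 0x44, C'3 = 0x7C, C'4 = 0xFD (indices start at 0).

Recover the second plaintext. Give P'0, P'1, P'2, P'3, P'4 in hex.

P'0 = 0x9A, P'1 = 0x32, P'2 = 0xFD, P'3 = 0x2B, P'4 = 0x3C

In OFB with a reused IV, both messages share the same keystream S_i, so C_i ⊕ C'_i = P_i ⊕ P'_i and thus P'_i = P_i ⊕ C_i ⊕ C'_i.
P'0: 0x26 ⊕ 0x97 ⊕ 0x2B = 0x9A.
P'1: 0x1E ⊕ 0x41 ⊕ 0x6D = 0x32.
P'2: 0x09 ⊕ 0xB0 ⊕ 0x44 = 0xFD.
P'3: 0xD2 ⊕ 0x85 ⊕ 0x7C = 0x2B.
P'4: 0x4A ⊕ 0x8B ⊕ 0xFD = 0x3C.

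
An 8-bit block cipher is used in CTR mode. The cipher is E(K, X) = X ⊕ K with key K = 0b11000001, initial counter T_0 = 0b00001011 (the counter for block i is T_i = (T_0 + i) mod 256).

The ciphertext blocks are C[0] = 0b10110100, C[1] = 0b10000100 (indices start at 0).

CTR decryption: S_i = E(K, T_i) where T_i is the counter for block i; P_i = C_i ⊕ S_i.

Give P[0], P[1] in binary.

P[0]: T = 0b00001011, S = E(K, T) = 0b11001010; 0b10110100 ⊕ 0b11001010 = 0b01111110.
P[1]: T = 0b00001100, S = E(K, T) = 0b11001101; 0b10000100 ⊕ 0b11001101 = 0b01001001.

P[0] = 0b01111110, P[1] = 0b01001001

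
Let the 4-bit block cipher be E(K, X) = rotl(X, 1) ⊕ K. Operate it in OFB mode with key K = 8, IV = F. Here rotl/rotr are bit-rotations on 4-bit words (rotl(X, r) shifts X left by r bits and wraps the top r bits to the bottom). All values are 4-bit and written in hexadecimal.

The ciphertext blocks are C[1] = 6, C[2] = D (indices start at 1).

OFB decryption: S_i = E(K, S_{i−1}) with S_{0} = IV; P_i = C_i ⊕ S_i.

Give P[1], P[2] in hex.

P[1]: S = E(K, F) = 7; 6 ⊕ 7 = 1.
P[2]: S = E(K, 7) = 6; D ⊕ 6 = B.

P[1] = 1, P[2] = B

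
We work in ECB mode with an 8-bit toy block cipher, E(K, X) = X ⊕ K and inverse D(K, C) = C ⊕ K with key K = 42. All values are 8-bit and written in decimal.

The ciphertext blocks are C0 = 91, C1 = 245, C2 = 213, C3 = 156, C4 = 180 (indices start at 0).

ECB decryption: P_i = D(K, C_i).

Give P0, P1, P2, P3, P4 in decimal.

P0: D(K, 91) = 113.
P1: D(K, 245) = 223.
P2: D(K, 213) = 255.
P3: D(K, 156) = 182.
P4: D(K, 180) = 158.

P0 = 113, P1 = 223, P2 = 255, P3 = 182, P4 = 158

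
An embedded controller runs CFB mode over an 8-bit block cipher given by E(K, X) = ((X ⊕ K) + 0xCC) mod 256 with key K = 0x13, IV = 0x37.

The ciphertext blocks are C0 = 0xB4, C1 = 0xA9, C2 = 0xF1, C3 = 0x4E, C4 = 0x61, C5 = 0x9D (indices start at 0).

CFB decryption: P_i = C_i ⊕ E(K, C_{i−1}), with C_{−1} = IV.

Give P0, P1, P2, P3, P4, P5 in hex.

P0 = 0x44, P1 = 0xDA, P2 = 0x77, P3 = 0xE0, P4 = 0x48, P5 = 0xA3

P0: E(K, 0x37) = 0xF0; 0xB4 ⊕ 0xF0 = 0x44.
P1: E(K, 0xB4) = 0x73; 0xA9 ⊕ 0x73 = 0xDA.
P2: E(K, 0xA9) = 0x86; 0xF1 ⊕ 0x86 = 0x77.
P3: E(K, 0xF1) = 0xAE; 0x4E ⊕ 0xAE = 0xE0.
P4: E(K, 0x4E) = 0x29; 0x61 ⊕ 0x29 = 0x48.
P5: E(K, 0x61) = 0x3E; 0x9D ⊕ 0x3E = 0xA3.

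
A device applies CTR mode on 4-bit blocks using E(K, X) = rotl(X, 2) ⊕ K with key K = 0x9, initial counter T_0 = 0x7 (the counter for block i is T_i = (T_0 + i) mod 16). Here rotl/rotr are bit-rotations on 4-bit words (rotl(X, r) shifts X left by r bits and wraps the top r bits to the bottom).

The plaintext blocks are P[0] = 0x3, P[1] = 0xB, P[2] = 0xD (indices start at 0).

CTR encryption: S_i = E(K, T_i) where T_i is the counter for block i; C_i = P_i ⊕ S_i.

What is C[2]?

C[0]: T = 0x7, S = E(K, T) = 0x4; 0x3 ⊕ 0x4 = 0x7.
C[1]: T = 0x8, S = E(K, T) = 0xB; 0xB ⊕ 0xB = 0x0.
C[2]: T = 0x9, S = E(K, T) = 0xF; 0xD ⊕ 0xF = 0x2.

C[2] = 0x2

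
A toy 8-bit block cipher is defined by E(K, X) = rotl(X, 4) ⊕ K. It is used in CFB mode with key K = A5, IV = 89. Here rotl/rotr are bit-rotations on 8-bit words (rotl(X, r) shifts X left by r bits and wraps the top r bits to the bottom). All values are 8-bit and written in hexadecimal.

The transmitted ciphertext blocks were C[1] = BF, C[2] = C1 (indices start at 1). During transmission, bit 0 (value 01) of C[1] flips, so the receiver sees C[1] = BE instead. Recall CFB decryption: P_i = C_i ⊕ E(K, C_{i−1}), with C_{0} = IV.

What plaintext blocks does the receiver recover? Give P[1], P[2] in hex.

Only C[1] changed, to BE. In CFB, a change in C_i flips the same bit in P_i and garbles P_{i+1}. Decrypting the received ciphertext:
P[1]: E(K, 89) = 3D; BE ⊕ 3D = 83.
P[2]: E(K, BE) = 4E; C1 ⊕ 4E = 8F.
Blocks that differ from the original plaintext: P[1], P[2].

P[1] = 83, P[2] = 8F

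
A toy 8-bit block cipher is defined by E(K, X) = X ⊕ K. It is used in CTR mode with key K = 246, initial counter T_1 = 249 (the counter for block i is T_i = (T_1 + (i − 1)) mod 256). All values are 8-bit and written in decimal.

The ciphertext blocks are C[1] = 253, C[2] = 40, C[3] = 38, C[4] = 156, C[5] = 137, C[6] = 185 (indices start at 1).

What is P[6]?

CTR decryption: S_i = E(K, T_i) where T_i is the counter for block i; P_i = C_i ⊕ S_i.
P[6]: T = 254, S = E(K, T) = 8; 185 ⊕ 8 = 177.

P[6] = 177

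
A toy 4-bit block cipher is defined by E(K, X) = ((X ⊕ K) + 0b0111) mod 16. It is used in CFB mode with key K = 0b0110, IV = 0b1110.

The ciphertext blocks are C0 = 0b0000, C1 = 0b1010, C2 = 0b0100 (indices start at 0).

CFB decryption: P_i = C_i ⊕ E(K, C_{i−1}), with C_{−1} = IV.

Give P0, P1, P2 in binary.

P0: E(K, 0b1110) = 0b1111; 0b0000 ⊕ 0b1111 = 0b1111.
P1: E(K, 0b0000) = 0b1101; 0b1010 ⊕ 0b1101 = 0b0111.
P2: E(K, 0b1010) = 0b0011; 0b0100 ⊕ 0b0011 = 0b0111.

P0 = 0b1111, P1 = 0b0111, P2 = 0b0111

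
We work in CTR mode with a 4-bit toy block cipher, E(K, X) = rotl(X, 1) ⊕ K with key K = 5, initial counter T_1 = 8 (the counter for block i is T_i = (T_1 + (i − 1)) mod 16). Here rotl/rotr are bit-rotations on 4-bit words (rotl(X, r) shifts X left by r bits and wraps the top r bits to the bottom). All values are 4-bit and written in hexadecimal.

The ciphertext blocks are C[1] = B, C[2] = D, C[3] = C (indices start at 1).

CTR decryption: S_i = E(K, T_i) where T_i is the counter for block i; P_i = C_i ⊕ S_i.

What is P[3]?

P[3] = C

P[3]: T = A, S = E(K, T) = 0; C ⊕ 0 = C.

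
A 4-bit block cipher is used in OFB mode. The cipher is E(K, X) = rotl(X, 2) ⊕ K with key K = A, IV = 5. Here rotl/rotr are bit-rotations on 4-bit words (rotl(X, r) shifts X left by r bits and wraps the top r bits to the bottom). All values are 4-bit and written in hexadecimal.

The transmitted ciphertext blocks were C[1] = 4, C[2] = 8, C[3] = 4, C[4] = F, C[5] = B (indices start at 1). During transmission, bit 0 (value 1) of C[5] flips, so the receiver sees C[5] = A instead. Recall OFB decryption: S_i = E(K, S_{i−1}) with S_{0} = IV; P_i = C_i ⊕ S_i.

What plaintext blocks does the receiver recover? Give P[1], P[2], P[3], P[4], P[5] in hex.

P[1] = B, P[2] = D, P[3] = B, P[4] = A, P[5] = 5

Only C[5] changed, to A. In OFB, a change in C_i flips the same bit in P_i only; the keystream is unaffected. Decrypting the received ciphertext:
P[1]: S = E(K, 5) = F; 4 ⊕ F = B.
P[2]: S = E(K, F) = 5; 8 ⊕ 5 = D.
P[3]: S = E(K, 5) = F; 4 ⊕ F = B.
P[4]: S = E(K, F) = 5; F ⊕ 5 = A.
P[5]: S = E(K, 5) = F; A ⊕ F = 5.
Blocks that differ from the original plaintext: P[5].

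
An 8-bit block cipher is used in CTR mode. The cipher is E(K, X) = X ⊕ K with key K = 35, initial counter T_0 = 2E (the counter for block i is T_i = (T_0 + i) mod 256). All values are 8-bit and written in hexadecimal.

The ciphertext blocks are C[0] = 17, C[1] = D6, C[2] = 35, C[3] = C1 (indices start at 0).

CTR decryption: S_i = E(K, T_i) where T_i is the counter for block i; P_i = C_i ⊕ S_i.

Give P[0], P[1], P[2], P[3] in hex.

P[0]: T = 2E, S = E(K, T) = 1B; 17 ⊕ 1B = 0C.
P[1]: T = 2F, S = E(K, T) = 1A; D6 ⊕ 1A = CC.
P[2]: T = 30, S = E(K, T) = 05; 35 ⊕ 05 = 30.
P[3]: T = 31, S = E(K, T) = 04; C1 ⊕ 04 = C5.

P[0] = 0C, P[1] = CC, P[2] = 30, P[3] = C5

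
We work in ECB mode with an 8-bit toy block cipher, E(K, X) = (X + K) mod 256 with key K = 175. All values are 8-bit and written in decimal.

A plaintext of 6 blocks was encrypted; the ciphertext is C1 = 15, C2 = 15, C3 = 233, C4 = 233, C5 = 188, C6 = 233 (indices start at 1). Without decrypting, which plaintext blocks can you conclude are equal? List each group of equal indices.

ECB encrypts each block independently with the same key, so equal ciphertext blocks imply equal plaintext blocks.
C1 = C2 = 15, so P1 = P2.
C3 = C4 = C6 = 233, so P3 = P4 = P6.

P1 = P2; P3 = P4 = P6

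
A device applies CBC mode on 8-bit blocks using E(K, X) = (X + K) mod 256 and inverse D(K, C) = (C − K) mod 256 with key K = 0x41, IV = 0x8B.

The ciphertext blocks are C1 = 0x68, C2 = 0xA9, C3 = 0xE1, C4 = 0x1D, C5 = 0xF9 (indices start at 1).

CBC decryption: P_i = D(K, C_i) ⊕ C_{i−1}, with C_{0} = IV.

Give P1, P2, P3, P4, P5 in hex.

P1: D(K, 0x68) = 0x27; 0x27 ⊕ 0x8B = 0xAC.
P2: D(K, 0xA9) = 0x68; 0x68 ⊕ 0x68 = 0x00.
P3: D(K, 0xE1) = 0xA0; 0xA0 ⊕ 0xA9 = 0x09.
P4: D(K, 0x1D) = 0xDC; 0xDC ⊕ 0xE1 = 0x3D.
P5: D(K, 0xF9) = 0xB8; 0xB8 ⊕ 0x1D = 0xA5.

P1 = 0xAC, P2 = 0x00, P3 = 0x09, P4 = 0x3D, P5 = 0xA5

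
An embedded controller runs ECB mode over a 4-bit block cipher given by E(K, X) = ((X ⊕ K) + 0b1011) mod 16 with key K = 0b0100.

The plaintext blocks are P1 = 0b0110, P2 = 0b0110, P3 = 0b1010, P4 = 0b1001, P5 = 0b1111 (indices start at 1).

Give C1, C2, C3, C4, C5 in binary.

C1 = 0b1101, C2 = 0b1101, C3 = 0b1001, C4 = 0b1000, C5 = 0b0110

ECB encryption: C_i = E(K, P_i).
C1: E(K, 0b0110) = 0b1101.
C2: E(K, 0b0110) = 0b1101.
C3: E(K, 0b1010) = 0b1001.
C4: E(K, 0b1001) = 0b1000.
C5: E(K, 0b1111) = 0b0110.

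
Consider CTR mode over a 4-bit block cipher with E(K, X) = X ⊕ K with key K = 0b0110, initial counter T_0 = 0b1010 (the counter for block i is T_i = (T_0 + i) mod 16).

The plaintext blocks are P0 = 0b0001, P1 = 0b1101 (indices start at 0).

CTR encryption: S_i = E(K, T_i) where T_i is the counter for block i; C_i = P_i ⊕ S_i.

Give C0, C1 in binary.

C0 = 0b1101, C1 = 0b0000

C0: T = 0b1010, S = E(K, T) = 0b1100; 0b0001 ⊕ 0b1100 = 0b1101.
C1: T = 0b1011, S = E(K, T) = 0b1101; 0b1101 ⊕ 0b1101 = 0b0000.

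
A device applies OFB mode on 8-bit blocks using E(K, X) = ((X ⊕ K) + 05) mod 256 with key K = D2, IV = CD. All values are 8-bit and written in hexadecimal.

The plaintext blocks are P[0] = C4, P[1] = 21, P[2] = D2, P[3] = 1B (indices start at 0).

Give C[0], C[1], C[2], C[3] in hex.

OFB encryption: S_i = E(K, S_{i−1}) with S_{−1} = IV; C_i = P_i ⊕ S_i.
C[0]: S = E(K, CD) = 24; C4 ⊕ 24 = E0.
C[1]: S = E(K, 24) = FB; 21 ⊕ FB = DA.
C[2]: S = E(K, FB) = 2E; D2 ⊕ 2E = FC.
C[3]: S = E(K, 2E) = 01; 1B ⊕ 01 = 1A.

C[0] = E0, C[1] = DA, C[2] = FC, C[3] = 1A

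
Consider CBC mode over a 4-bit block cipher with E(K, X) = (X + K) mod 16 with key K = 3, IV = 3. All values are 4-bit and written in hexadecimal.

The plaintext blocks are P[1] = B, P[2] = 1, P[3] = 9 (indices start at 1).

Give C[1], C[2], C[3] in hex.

CBC encryption: C_i = E(K, P_i ⊕ C_{i−1}), with C_{0} = IV.
C[1]: P[1] ⊕ 3 = 8; E(K, 8) = B.
C[2]: P[2] ⊕ B = A; E(K, A) = D.
C[3]: P[3] ⊕ D = 4; E(K, 4) = 7.

C[1] = B, C[2] = D, C[3] = 7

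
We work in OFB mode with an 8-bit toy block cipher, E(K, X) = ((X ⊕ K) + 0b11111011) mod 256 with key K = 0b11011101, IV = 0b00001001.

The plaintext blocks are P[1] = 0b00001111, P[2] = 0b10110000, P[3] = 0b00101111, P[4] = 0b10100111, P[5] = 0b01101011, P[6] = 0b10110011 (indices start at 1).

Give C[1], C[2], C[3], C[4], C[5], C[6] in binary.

C[1] = 0b11000000, C[2] = 0b10111101, C[3] = 0b11100100, C[4] = 0b10110110, C[5] = 0b10101100, C[6] = 0b10100110

OFB encryption: S_i = E(K, S_{i−1}) with S_{0} = IV; C_i = P_i ⊕ S_i.
C[1]: S = E(K, 0b00001001) = 0b11001111; 0b00001111 ⊕ 0b11001111 = 0b11000000.
C[2]: S = E(K, 0b11001111) = 0b00001101; 0b10110000 ⊕ 0b00001101 = 0b10111101.
C[3]: S = E(K, 0b00001101) = 0b11001011; 0b00101111 ⊕ 0b11001011 = 0b11100100.
C[4]: S = E(K, 0b11001011) = 0b00010001; 0b10100111 ⊕ 0b00010001 = 0b10110110.
C[5]: S = E(K, 0b00010001) = 0b11000111; 0b01101011 ⊕ 0b11000111 = 0b10101100.
C[6]: S = E(K, 0b11000111) = 0b00010101; 0b10110011 ⊕ 0b00010101 = 0b10100110.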